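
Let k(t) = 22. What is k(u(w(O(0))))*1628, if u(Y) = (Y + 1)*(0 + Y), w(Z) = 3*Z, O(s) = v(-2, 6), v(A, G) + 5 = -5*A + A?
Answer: 35816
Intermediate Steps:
v(A, G) = -5 - 4*A (v(A, G) = -5 + (-5*A + A) = -5 - 4*A)
O(s) = 3 (O(s) = -5 - 4*(-2) = -5 + 8 = 3)
u(Y) = Y*(1 + Y) (u(Y) = (1 + Y)*Y = Y*(1 + Y))
k(u(w(O(0))))*1628 = 22*1628 = 35816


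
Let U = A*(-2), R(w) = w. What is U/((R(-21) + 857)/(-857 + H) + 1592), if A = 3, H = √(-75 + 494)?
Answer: -79626771/21114683246 - 57*√419/21114683246 ≈ -0.0037712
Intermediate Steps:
H = √419 ≈ 20.469
U = -6 (U = 3*(-2) = -6)
U/((R(-21) + 857)/(-857 + H) + 1592) = -6/((-21 + 857)/(-857 + √419) + 1592) = -6/(836/(-857 + √419) + 1592) = -6/(1592 + 836/(-857 + √419))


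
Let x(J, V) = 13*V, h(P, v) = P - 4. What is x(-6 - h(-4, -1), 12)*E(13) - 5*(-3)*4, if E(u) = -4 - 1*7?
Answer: -1656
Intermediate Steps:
h(P, v) = -4 + P
E(u) = -11 (E(u) = -4 - 7 = -11)
x(-6 - h(-4, -1), 12)*E(13) - 5*(-3)*4 = (13*12)*(-11) - 5*(-3)*4 = 156*(-11) + 15*4 = -1716 + 60 = -1656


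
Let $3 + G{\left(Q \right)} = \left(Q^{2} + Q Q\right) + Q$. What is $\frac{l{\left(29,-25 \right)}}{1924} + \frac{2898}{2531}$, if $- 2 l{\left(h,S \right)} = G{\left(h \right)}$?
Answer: $\frac{1707139}{2434822} \approx 0.70113$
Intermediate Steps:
$G{\left(Q \right)} = -3 + Q + 2 Q^{2}$ ($G{\left(Q \right)} = -3 + \left(\left(Q^{2} + Q Q\right) + Q\right) = -3 + \left(\left(Q^{2} + Q^{2}\right) + Q\right) = -3 + \left(2 Q^{2} + Q\right) = -3 + \left(Q + 2 Q^{2}\right) = -3 + Q + 2 Q^{2}$)
$l{\left(h,S \right)} = \frac{3}{2} - h^{2} - \frac{h}{2}$ ($l{\left(h,S \right)} = - \frac{-3 + h + 2 h^{2}}{2} = \frac{3}{2} - h^{2} - \frac{h}{2}$)
$\frac{l{\left(29,-25 \right)}}{1924} + \frac{2898}{2531} = \frac{\frac{3}{2} - 29^{2} - \frac{29}{2}}{1924} + \frac{2898}{2531} = \left(\frac{3}{2} - 841 - \frac{29}{2}\right) \frac{1}{1924} + 2898 \cdot \frac{1}{2531} = \left(\frac{3}{2} - 841 - \frac{29}{2}\right) \frac{1}{1924} + \frac{2898}{2531} = \left(-854\right) \frac{1}{1924} + \frac{2898}{2531} = - \frac{427}{962} + \frac{2898}{2531} = \frac{1707139}{2434822}$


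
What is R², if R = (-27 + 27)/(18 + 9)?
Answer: 0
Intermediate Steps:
R = 0 (R = 0/27 = 0*(1/27) = 0)
R² = 0² = 0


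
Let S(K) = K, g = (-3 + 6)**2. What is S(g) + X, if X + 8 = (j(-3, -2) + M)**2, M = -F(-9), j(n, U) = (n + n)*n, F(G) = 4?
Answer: 197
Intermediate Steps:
g = 9 (g = 3**2 = 9)
j(n, U) = 2*n**2 (j(n, U) = (2*n)*n = 2*n**2)
M = -4 (M = -1*4 = -4)
X = 188 (X = -8 + (2*(-3)**2 - 4)**2 = -8 + (2*9 - 4)**2 = -8 + (18 - 4)**2 = -8 + 14**2 = -8 + 196 = 188)
S(g) + X = 9 + 188 = 197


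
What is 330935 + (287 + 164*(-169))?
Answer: 303506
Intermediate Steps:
330935 + (287 + 164*(-169)) = 330935 + (287 - 27716) = 330935 - 27429 = 303506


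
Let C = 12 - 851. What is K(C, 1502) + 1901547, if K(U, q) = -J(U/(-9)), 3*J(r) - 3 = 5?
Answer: 5704633/3 ≈ 1.9015e+6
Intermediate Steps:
J(r) = 8/3 (J(r) = 1 + (⅓)*5 = 1 + 5/3 = 8/3)
C = -839
K(U, q) = -8/3 (K(U, q) = -1*8/3 = -8/3)
K(C, 1502) + 1901547 = -8/3 + 1901547 = 5704633/3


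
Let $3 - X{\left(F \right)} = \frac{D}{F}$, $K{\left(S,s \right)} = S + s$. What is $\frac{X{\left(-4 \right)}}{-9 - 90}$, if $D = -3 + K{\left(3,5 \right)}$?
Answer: $- \frac{17}{396} \approx -0.042929$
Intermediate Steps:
$D = 5$ ($D = -3 + \left(3 + 5\right) = -3 + 8 = 5$)
$X{\left(F \right)} = 3 - \frac{5}{F}$
$\frac{X{\left(-4 \right)}}{-9 - 90} = \frac{3 - \frac{5}{-4}}{-9 - 90} = \frac{3 - - \frac{5}{4}}{-99} = - \frac{3 + \frac{5}{4}}{99} = \left(- \frac{1}{99}\right) \frac{17}{4} = - \frac{17}{396}$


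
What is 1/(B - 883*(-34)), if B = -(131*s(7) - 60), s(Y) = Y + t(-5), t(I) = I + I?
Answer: 1/30475 ≈ 3.2814e-5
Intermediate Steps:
t(I) = 2*I
s(Y) = -10 + Y (s(Y) = Y + 2*(-5) = Y - 10 = -10 + Y)
B = 453 (B = -(131*(-10 + 7) - 60) = -(131*(-3) - 60) = -(-393 - 60) = -1*(-453) = 453)
1/(B - 883*(-34)) = 1/(453 - 883*(-34)) = 1/(453 + 30022) = 1/30475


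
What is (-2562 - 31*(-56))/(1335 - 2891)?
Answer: 413/778 ≈ 0.53085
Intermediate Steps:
(-2562 - 31*(-56))/(1335 - 2891) = (-2562 + 1736)/(-1556) = -826*(-1/1556) = 413/778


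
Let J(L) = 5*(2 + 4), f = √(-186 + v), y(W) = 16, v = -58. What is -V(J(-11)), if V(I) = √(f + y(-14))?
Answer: -√(16 + 2*I*√61) ≈ -4.3795 - 1.7833*I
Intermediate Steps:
f = 2*I*√61 (f = √(-186 - 58) = √(-244) = 2*I*√61 ≈ 15.62*I)
J(L) = 30 (J(L) = 5*6 = 30)
V(I) = √(16 + 2*I*√61) (V(I) = √(2*I*√61 + 16) = √(16 + 2*I*√61))
-V(J(-11)) = -√(16 + 2*I*√61)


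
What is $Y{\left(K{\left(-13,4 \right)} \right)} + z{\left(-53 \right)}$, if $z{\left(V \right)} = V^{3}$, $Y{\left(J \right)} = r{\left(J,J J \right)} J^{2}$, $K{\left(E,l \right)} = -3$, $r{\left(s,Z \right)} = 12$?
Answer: $-148769$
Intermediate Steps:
$Y{\left(J \right)} = 12 J^{2}$
$Y{\left(K{\left(-13,4 \right)} \right)} + z{\left(-53 \right)} = 12 \left(-3\right)^{2} + \left(-53\right)^{3} = 12 \cdot 9 - 148877 = 108 - 148877 = -148769$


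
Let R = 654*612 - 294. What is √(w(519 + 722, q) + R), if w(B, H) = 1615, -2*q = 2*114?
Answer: √401569 ≈ 633.69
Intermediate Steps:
q = -114 ≈ -114.00
R = 399954 (R = 400248 - 294 = 399954)
√(w(519 + 722, q) + R) = √(1615 + 399954) = √401569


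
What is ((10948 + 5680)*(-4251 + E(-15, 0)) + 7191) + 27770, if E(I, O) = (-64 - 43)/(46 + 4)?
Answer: -1767156273/25 ≈ -7.0686e+7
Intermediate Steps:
E(I, O) = -107/50
((10948 + 5680)*(-4251 + E(-15, 0)) + 7191) + 27770 = ((10948 + 5680)*(-4251 - 107/50) + 7191) + 27770 = (16628*(-212657/50) + 7191) + 27770 = (-1768030298/25 + 7191) + 27770 = -1767850523/25 + 27770 = -1767156273/25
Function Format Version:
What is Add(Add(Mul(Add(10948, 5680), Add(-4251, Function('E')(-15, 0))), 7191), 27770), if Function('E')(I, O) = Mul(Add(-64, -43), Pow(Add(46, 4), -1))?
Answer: Rational(-1767156273, 25) ≈ -7.0686e+7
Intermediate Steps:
Function('E')(I, O) = Rational(-107, 50) (Function('E')(I, O) = Mul(-107, Pow(50, -1)) = Mul(-107, Rational(1, 50)) = Rational(-107, 50))
Add(Add(Mul(Add(10948, 5680), Add(-4251, Function('E')(-15, 0))), 7191), 27770) = Add(Add(Mul(Add(10948, 5680), Add(-4251, Rational(-107, 50))), 7191), 27770) = Add(Add(Mul(16628, Rational(-212657, 50)), 7191), 27770) = Add(Add(Rational(-1768030298, 25), 7191), 27770) = Add(Rational(-1767850523, 25), 27770) = Rational(-1767156273, 25)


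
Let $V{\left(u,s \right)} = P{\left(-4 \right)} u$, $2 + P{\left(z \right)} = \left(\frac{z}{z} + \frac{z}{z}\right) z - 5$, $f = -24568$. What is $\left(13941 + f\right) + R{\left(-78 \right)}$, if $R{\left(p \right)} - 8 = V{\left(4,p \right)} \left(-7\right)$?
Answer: $-10199$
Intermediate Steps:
$P{\left(z \right)} = -7 + 2 z$ ($P{\left(z \right)} = -2 + \left(\left(\frac{z}{z} + \frac{z}{z}\right) z - 5\right) = -2 + \left(\left(1 + 1\right) z - 5\right) = -2 + \left(2 z - 5\right) = -2 + \left(-5 + 2 z\right) = -7 + 2 z$)
$V{\left(u,s \right)} = - 15 u$ ($V{\left(u,s \right)} = \left(-7 + 2 \left(-4\right)\right) u = \left(-7 - 8\right) u = - 15 u$)
$R{\left(p \right)} = 428$ ($R{\left(p \right)} = 8 + \left(-15\right) 4 \left(-7\right) = 8 - -420 = 8 + 420 = 428$)
$\left(13941 + f\right) + R{\left(-78 \right)} = \left(13941 - 24568\right) + 428 = -10627 + 428 = -10199$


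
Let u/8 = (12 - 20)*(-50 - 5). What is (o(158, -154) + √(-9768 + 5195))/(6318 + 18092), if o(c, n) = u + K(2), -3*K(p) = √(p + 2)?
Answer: 5279/36615 + I*√4573/24410 ≈ 0.14418 + 0.0027703*I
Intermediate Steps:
K(p) = -√(2 + p)/3 (K(p) = -√(p + 2)/3 = -√(2 + p)/3)
u = 3520 (u = 8*((12 - 20)*(-50 - 5)) = 8*(-8*(-55)) = 8*440 = 3520)
o(c, n) = 10558/3 (o(c, n) = 3520 - √(2 + 2)/3 = 3520 - √4/3 = 3520 - ⅓*2 = 3520 - ⅔ = 10558/3)
(o(158, -154) + √(-9768 + 5195))/(6318 + 18092) = (10558/3 + √(-9768 + 5195))/(6318 + 18092) = (10558/3 + √(-4573))/24410 = (10558/3 + I*√4573)*(1/24410) = 5279/36615 + I*√4573/24410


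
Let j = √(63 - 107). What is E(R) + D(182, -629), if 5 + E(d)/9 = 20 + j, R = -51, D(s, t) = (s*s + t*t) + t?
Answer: 428271 + 18*I*√11 ≈ 4.2827e+5 + 59.699*I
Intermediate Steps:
j = 2*I*√11 (j = √(-44) = 2*I*√11 ≈ 6.6332*I)
D(s, t) = t + s² + t² (D(s, t) = (s² + t²) + t = t + s² + t²)
E(d) = 135 + 18*I*√11 (E(d) = -45 + 9*(20 + 2*I*√11) = -45 + (180 + 18*I*√11) = 135 + 18*I*√11)
E(R) + D(182, -629) = (135 + 18*I*√11) + (-629 + 182² + (-629)²) = (135 + 18*I*√11) + (-629 + 33124 + 395641) = (135 + 18*I*√11) + 428136 = 428271 + 18*I*√11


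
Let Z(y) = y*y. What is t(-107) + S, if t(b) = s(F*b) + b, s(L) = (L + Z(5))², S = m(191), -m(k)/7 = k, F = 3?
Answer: 86172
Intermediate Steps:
m(k) = -7*k
Z(y) = y²
S = -1337 (S = -7*191 = -1337)
s(L) = (25 + L)² (s(L) = (L + 5²)² = (L + 25)² = (25 + L)²)
t(b) = b + (25 + 3*b)² (t(b) = (25 + 3*b)² + b = b + (25 + 3*b)²)
t(-107) + S = (-107 + (25 + 3*(-107))²) - 1337 = (-107 + (25 - 321)²) - 1337 = (-107 + (-296)²) - 1337 = (-107 + 87616) - 1337 = 87509 - 1337 = 86172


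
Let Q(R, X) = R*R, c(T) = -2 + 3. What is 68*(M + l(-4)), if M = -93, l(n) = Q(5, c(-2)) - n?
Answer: -4352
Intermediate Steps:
c(T) = 1
Q(R, X) = R²
l(n) = 25 - n (l(n) = 5² - n = 25 - n)
68*(M + l(-4)) = 68*(-93 + (25 - 1*(-4))) = 68*(-93 + (25 + 4)) = 68*(-93 + 29) = 68*(-64) = -4352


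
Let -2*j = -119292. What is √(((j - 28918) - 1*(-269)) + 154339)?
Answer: 2*√46334 ≈ 430.51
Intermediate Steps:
j = 59646 (j = -½*(-119292) = 59646)
√(((j - 28918) - 1*(-269)) + 154339) = √(((59646 - 28918) - 1*(-269)) + 154339) = √((30728 + 269) + 154339) = √(30997 + 154339) = √185336 = 2*√46334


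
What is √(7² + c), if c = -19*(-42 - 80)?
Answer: 3*√263 ≈ 48.652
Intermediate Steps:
c = 2318 (c = -19*(-122) = 2318)
√(7² + c) = √(7² + 2318) = √(49 + 2318) = √2367 = 3*√263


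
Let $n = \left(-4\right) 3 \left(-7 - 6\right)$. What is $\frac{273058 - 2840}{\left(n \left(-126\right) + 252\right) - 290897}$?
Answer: $- \frac{270218}{310301} \approx -0.87083$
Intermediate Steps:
$n = 156$ ($n = \left(-12\right) \left(-13\right) = 156$)
$\frac{273058 - 2840}{\left(n \left(-126\right) + 252\right) - 290897} = \frac{273058 - 2840}{\left(156 \left(-126\right) + 252\right) - 290897} = \frac{270218}{\left(-19656 + 252\right) - 290897} = \frac{270218}{-19404 - 290897} = \frac{270218}{-310301} = 270218 \left(- \frac{1}{310301}\right) = - \frac{270218}{310301}$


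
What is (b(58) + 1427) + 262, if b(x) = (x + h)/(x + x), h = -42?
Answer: 48985/29 ≈ 1689.1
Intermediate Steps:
b(x) = (-42 + x)/(2*x) (b(x) = (x - 42)/(x + x) = (-42 + x)/((2*x)) = (-42 + x)*(1/(2*x)) = (-42 + x)/(2*x))
(b(58) + 1427) + 262 = ((1/2)*(-42 + 58)/58 + 1427) + 262 = ((1/2)*(1/58)*16 + 1427) + 262 = (4/29 + 1427) + 262 = 41387/29 + 262 = 48985/29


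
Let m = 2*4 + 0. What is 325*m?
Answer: 2600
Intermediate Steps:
m = 8 (m = 8 + 0 = 8)
325*m = 325*8 = 2600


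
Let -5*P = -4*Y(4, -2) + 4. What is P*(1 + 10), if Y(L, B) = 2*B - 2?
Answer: -308/5 ≈ -61.600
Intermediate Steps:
Y(L, B) = -2 + 2*B
P = -28/5 (P = -(-4*(-2 + 2*(-2)) + 4)/5 = -(-4*(-2 - 4) + 4)/5 = -(-4*(-6) + 4)/5 = -(24 + 4)/5 = -⅕*28 = -28/5 ≈ -5.6000)
P*(1 + 10) = -28*(1 + 10)/5 = -28/5*11 = -308/5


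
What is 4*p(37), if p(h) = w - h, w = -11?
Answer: -192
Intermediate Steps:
p(h) = -11 - h
4*p(37) = 4*(-11 - 1*37) = 4*(-11 - 37) = 4*(-48) = -192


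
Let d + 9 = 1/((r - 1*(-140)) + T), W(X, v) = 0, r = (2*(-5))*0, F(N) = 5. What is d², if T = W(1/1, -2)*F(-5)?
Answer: 1585081/19600 ≈ 80.871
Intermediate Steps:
r = 0 (r = -10*0 = 0)
T = 0 (T = 0*5 = 0)
d = -1259/140 (d = -9 + 1/((0 - 1*(-140)) + 0) = -9 + 1/((0 + 140) + 0) = -9 + 1/(140 + 0) = -9 + 1/140 = -1259/140 ≈ -8.9929)
d² = (-1259/140)² = 1585081/19600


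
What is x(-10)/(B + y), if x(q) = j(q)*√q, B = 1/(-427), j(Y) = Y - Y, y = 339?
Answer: 0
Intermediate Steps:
j(Y) = 0
B = -1/427 ≈ -0.0023419
x(q) = 0 (x(q) = 0*√q = 0)
x(-10)/(B + y) = 0/(-1/427 + 339) = 0/(144752/427) = (427/144752)*0 = 0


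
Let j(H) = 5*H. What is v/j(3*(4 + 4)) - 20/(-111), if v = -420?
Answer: -737/222 ≈ -3.3198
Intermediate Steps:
v/j(3*(4 + 4)) - 20/(-111) = -420*1/(15*(4 + 4)) - 20/(-111) = -420/(5*(3*8)) - 20*(-1/111) = -420/(5*24) + 20/111 = -420/120 + 20/111 = -420*1/120 + 20/111 = -7/2 + 20/111 = -737/222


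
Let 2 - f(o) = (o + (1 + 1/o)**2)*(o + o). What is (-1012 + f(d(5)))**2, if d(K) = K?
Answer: 28858384/25 ≈ 1.1543e+6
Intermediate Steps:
f(o) = 2 - 2*o*(o + (1 + 1/o)**2) (f(o) = 2 - (o + (1 + 1/o)**2)*(o + o) = 2 - (o + (1 + 1/o)**2)*2*o = 2 - 2*o*(o + (1 + 1/o)**2))
(-1012 + f(d(5)))**2 = (-1012 + (2 - 2*5**2 - 2*(1 + 5)**2/5))**2 = (-1012 + (2 - 2*25 - 2*1/5*6**2))**2 = (-1012 + (2 - 50 - 2*1/5*36))**2 = (-1012 + (2 - 50 - 72/5))**2 = (-1012 - 312/5)**2 = (-5372/5)**2 = 28858384/25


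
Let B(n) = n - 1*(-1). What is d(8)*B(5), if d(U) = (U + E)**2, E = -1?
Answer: 294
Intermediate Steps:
d(U) = (-1 + U)**2 (d(U) = (U - 1)**2 = (-1 + U)**2)
B(n) = 1 + n (B(n) = n + 1 = 1 + n)
d(8)*B(5) = (-1 + 8)**2*(1 + 5) = 7**2*6 = 49*6 = 294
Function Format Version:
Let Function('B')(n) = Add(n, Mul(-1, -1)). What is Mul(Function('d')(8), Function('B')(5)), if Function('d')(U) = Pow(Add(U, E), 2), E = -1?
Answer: 294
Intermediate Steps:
Function('d')(U) = Pow(Add(-1, U), 2) (Function('d')(U) = Pow(Add(U, -1), 2) = Pow(Add(-1, U), 2))
Function('B')(n) = Add(1, n) (Function('B')(n) = Add(n, 1) = Add(1, n))
Mul(Function('d')(8), Function('B')(5)) = Mul(Pow(Add(-1, 8), 2), Add(1, 5)) = Mul(Pow(7, 2), 6) = Mul(49, 6) = 294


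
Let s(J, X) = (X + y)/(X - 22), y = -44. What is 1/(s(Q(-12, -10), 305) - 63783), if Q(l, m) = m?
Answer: -283/18050328 ≈ -1.5678e-5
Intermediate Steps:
s(J, X) = (-44 + X)/(-22 + X) (s(J, X) = (X - 44)/(X - 22) = (-44 + X)/(-22 + X))
1/(s(Q(-12, -10), 305) - 63783) = 1/((-44 + 305)/(-22 + 305) - 63783) = 1/(261/283 - 63783) = 1/(-18050328/283) = -283/18050328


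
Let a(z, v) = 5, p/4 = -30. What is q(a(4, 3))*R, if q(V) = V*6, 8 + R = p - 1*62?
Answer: -5700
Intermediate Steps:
p = -120 (p = 4*(-30) = -120)
R = -190 (R = -8 + (-120 - 1*62) = -8 + (-120 - 62) = -8 - 182 = -190)
q(V) = 6*V
q(a(4, 3))*R = (6*5)*(-190) = 30*(-190) = -5700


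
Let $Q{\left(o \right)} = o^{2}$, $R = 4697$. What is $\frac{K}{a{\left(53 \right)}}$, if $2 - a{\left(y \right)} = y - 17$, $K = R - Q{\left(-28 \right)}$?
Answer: $- \frac{3913}{34} \approx -115.09$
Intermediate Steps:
$K = 3913$ ($K = 4697 - \left(-28\right)^{2} = 4697 - 784 = 3913$)
$a{\left(y \right)} = 19 - y$ ($a{\left(y \right)} = 2 - \left(y - 17\right) = 2 - \left(-17 + y\right) = 19 - y$)
$\frac{K}{a{\left(53 \right)}} = \frac{3913}{19 - 53} = \frac{3913}{-34} = 3913 \left(- \frac{1}{34}\right) = - \frac{3913}{34}$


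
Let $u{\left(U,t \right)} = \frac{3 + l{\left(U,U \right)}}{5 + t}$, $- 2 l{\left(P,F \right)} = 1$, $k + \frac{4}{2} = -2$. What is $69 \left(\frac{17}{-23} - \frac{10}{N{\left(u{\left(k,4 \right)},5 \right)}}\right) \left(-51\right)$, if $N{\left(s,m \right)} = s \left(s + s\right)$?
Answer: $\frac{1153161}{5} \approx 2.3063 \cdot 10^{5}$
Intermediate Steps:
$k = -4$ ($k = -2 - 2 = -4$)
$l{\left(P,F \right)} = - \frac{1}{2}$ ($l{\left(P,F \right)} = \left(- \frac{1}{2}\right) 1 = - \frac{1}{2}$)
$u{\left(U,t \right)} = \frac{5}{2 \left(5 + t\right)}$ ($u{\left(U,t \right)} = \frac{3 - \frac{1}{2}}{5 + t} = \frac{5}{2 \left(5 + t\right)}$)
$N{\left(s,m \right)} = 2 s^{2}$ ($N{\left(s,m \right)} = s 2 s = 2 s^{2}$)
$69 \left(\frac{17}{-23} - \frac{10}{N{\left(u{\left(k,4 \right)},5 \right)}}\right) \left(-51\right) = 69 \left(\frac{17}{-23} - \frac{10}{2 \left(\frac{5}{2 \left(5 + 4\right)}\right)^{2}}\right) \left(-51\right) = 69 \left(17 \left(- \frac{1}{23}\right) - \frac{10}{2 \left(\frac{5}{2 \cdot 9}\right)^{2}}\right) \left(-51\right) = 69 \left(- \frac{17}{23} - \frac{10}{2 \left(\frac{5}{2} \cdot \frac{1}{9}\right)^{2}}\right) \left(-51\right) = 69 \left(- \frac{17}{23} - \frac{10}{2 \left(\frac{5}{18}\right)^{2}}\right) \left(-51\right) = 69 \left(- \frac{17}{23} - \frac{10}{2 \cdot \frac{25}{324}}\right) \left(-51\right) = 69 \left(- \frac{17}{23} - \frac{10}{\frac{25}{162}}\right) \left(-51\right) = 69 \left(- \frac{17}{23} - \frac{324}{5}\right) \left(-51\right) = 69 \left(- \frac{7537}{115}\right) \left(-51\right) = \left(- \frac{22611}{5}\right) \left(-51\right) = \frac{1153161}{5}$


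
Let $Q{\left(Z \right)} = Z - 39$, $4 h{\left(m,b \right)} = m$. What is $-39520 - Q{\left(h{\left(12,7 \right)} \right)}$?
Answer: $-39484$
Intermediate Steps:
$h{\left(m,b \right)} = \frac{m}{4}$
$Q{\left(Z \right)} = -39 + Z$ ($Q{\left(Z \right)} = Z - 39 = -39 + Z$)
$-39520 - Q{\left(h{\left(12,7 \right)} \right)} = -39520 - \left(-39 + \frac{1}{4} \cdot 12\right) = -39520 - \left(-39 + 3\right) = -39520 - -36 = -39520 + 36 = -39484$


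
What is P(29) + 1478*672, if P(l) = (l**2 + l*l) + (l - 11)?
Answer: 994916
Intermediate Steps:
P(l) = -11 + l + 2*l**2 (P(l) = (l**2 + l**2) + (-11 + l) = 2*l**2 + (-11 + l) = -11 + l + 2*l**2)
P(29) + 1478*672 = (-11 + 29 + 2*29**2) + 1478*672 = (-11 + 29 + 2*841) + 993216 = (-11 + 29 + 1682) + 993216 = 1700 + 993216 = 994916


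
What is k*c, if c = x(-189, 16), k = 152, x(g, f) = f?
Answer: 2432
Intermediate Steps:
c = 16
k*c = 152*16 = 2432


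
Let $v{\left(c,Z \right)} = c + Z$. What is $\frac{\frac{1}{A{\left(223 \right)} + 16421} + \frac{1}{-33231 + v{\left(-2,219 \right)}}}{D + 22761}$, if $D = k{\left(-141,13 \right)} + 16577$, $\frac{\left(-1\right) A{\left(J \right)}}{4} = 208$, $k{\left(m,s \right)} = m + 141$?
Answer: $\frac{1025}{1190912239244} \approx 8.6068 \cdot 10^{-10}$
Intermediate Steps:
$k{\left(m,s \right)} = 141 + m$
$A{\left(J \right)} = -832$ ($A{\left(J \right)} = \left(-4\right) 208 = -832$)
$D = 16577$ ($D = \left(141 - 141\right) + 16577 = 0 + 16577 = 16577$)
$v{\left(c,Z \right)} = Z + c$
$\frac{\frac{1}{A{\left(223 \right)} + 16421} + \frac{1}{-33231 + v{\left(-2,219 \right)}}}{D + 22761} = \frac{\frac{1}{-832 + 16421} + \frac{1}{-33231 + \left(219 - 2\right)}}{16577 + 22761} = \frac{\frac{1}{15589} + \frac{1}{-33231 + 217}}{39338} = \left(\frac{1}{15589} + \frac{1}{-33014}\right) \frac{1}{39338} = \left(\frac{1}{15589} - \frac{1}{33014}\right) \frac{1}{39338} = \frac{1025}{30273838} \cdot \frac{1}{39338} = \frac{1025}{1190912239244}$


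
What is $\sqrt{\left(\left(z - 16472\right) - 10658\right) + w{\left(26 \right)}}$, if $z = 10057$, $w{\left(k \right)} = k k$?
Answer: $i \sqrt{16397} \approx 128.05 i$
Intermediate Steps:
$w{\left(k \right)} = k^{2}$
$\sqrt{\left(\left(z - 16472\right) - 10658\right) + w{\left(26 \right)}} = \sqrt{\left(\left(10057 - 16472\right) - 10658\right) + 26^{2}} = \sqrt{\left(-6415 - 10658\right) + 676} = \sqrt{-17073 + 676} = \sqrt{-16397} = i \sqrt{16397}$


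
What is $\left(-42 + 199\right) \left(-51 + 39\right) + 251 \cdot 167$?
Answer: $40033$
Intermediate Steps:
$\left(-42 + 199\right) \left(-51 + 39\right) + 251 \cdot 167 = 157 \left(-12\right) + 41917 = -1884 + 41917 = 40033$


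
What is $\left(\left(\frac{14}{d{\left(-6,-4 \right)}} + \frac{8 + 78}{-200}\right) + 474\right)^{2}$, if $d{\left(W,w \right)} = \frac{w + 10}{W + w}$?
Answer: $\frac{18244175041}{90000} \approx 2.0271 \cdot 10^{5}$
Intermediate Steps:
$d{\left(W,w \right)} = \frac{10 + w}{W + w}$
$\left(\left(\frac{14}{d{\left(-6,-4 \right)}} + \frac{8 + 78}{-200}\right) + 474\right)^{2} = \left(\left(\frac{14}{\frac{1}{-6 - 4} \left(10 - 4\right)} + \frac{8 + 78}{-200}\right) + 474\right)^{2} = \left(\left(\frac{14}{\frac{1}{-10} \cdot 6} + 86 \left(- \frac{1}{200}\right)\right) + 474\right)^{2} = \left(\left(\frac{14}{\left(- \frac{1}{10}\right) 6} - \frac{43}{100}\right) + 474\right)^{2} = \left(\left(\frac{14}{- \frac{3}{5}} - \frac{43}{100}\right) + 474\right)^{2} = \left(\left(14 \left(- \frac{5}{3}\right) - \frac{43}{100}\right) + 474\right)^{2} = \left(\left(- \frac{70}{3} - \frac{43}{100}\right) + 474\right)^{2} = \left(- \frac{7129}{300} + 474\right)^{2} = \left(\frac{135071}{300}\right)^{2} = \frac{18244175041}{90000}$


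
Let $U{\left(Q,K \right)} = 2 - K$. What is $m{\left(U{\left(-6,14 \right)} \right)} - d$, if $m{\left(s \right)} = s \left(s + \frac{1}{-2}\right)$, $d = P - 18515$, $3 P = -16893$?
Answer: $24296$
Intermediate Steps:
$P = -5631$ ($P = \frac{1}{3} \left(-16893\right) = -5631$)
$d = -24146$ ($d = -5631 - 18515 = -24146$)
$m{\left(s \right)} = s \left(- \frac{1}{2} + s\right)$ ($m{\left(s \right)} = s \left(s - \frac{1}{2}\right) = s \left(- \frac{1}{2} + s\right)$)
$m{\left(U{\left(-6,14 \right)} \right)} - d = \left(2 - 14\right) \left(- \frac{1}{2} + \left(2 - 14\right)\right) - -24146 = \left(2 - 14\right) \left(- \frac{1}{2} + \left(2 - 14\right)\right) + 24146 = - 12 \left(- \frac{1}{2} - 12\right) + 24146 = \left(-12\right) \left(- \frac{25}{2}\right) + 24146 = 150 + 24146 = 24296$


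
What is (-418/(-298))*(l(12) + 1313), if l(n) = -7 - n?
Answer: 270446/149 ≈ 1815.1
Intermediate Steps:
(-418/(-298))*(l(12) + 1313) = (-418/(-298))*((-7 - 1*12) + 1313) = (-418*(-1/298))*((-7 - 12) + 1313) = 209*(-19 + 1313)/149 = (209/149)*1294 = 270446/149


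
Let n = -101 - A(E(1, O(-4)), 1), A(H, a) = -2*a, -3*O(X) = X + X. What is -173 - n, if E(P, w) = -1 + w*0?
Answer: -74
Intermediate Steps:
O(X) = -2*X/3 (O(X) = -(X + X)/3 = -2*X/3)
E(P, w) = -1 (E(P, w) = -1 + 0 = -1)
n = -99 (n = -101 - (-2) = -101 - 1*(-2) = -101 + 2 = -99)
-173 - n = -173 - 1*(-99) = -173 + 99 = -74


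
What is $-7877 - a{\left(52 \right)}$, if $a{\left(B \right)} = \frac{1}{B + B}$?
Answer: $- \frac{819209}{104} \approx -7877.0$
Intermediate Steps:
$a{\left(B \right)} = \frac{1}{2 B}$
$-7877 - a{\left(52 \right)} = -7877 - \frac{1}{2 \cdot 52} = -7877 - \frac{1}{2} \cdot \frac{1}{52} = -7877 - \frac{1}{104} = - \frac{819209}{104}$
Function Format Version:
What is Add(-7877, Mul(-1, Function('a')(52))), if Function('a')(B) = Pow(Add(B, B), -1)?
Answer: Rational(-819209, 104) ≈ -7877.0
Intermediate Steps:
Function('a')(B) = Mul(Rational(1, 2), Pow(B, -1)) (Function('a')(B) = Pow(Mul(2, B), -1) = Mul(Rational(1, 2), Pow(B, -1)))
Add(-7877, Mul(-1, Function('a')(52))) = Add(-7877, Mul(-1, Mul(Rational(1, 2), Pow(52, -1)))) = Add(-7877, Mul(-1, Mul(Rational(1, 2), Rational(1, 52)))) = Add(-7877, Mul(-1, Rational(1, 104))) = Add(-7877, Rational(-1, 104)) = Rational(-819209, 104)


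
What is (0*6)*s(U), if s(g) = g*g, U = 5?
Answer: 0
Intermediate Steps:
s(g) = g**2
(0*6)*s(U) = (0*6)*5**2 = 0*25 = 0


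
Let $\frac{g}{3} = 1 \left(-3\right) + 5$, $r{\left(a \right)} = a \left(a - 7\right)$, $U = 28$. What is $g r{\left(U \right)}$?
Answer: $3528$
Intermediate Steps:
$r{\left(a \right)} = a \left(-7 + a\right)$
$g = 6$ ($g = 3 \left(1 \left(-3\right) + 5\right) = 3 \left(-3 + 5\right) = 3 \cdot 2 = 6$)
$g r{\left(U \right)} = 6 \cdot 28 \left(-7 + 28\right) = 6 \cdot 28 \cdot 21 = 6 \cdot 588 = 3528$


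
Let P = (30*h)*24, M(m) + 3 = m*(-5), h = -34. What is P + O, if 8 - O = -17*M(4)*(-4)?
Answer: -22908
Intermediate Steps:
M(m) = -3 - 5*m (M(m) = -3 + m*(-5) = -3 - 5*m)
P = -24480 (P = (30*(-34))*24 = -1020*24 = -24480)
O = 1572 (O = 8 - (-17*(-3 - 5*4))*(-4) = 8 - (-17*(-3 - 20))*(-4) = 8 - (-17*(-23))*(-4) = 8 - 391*(-4) = 8 - 1*(-1564) = 8 + 1564 = 1572)
P + O = -24480 + 1572 = -22908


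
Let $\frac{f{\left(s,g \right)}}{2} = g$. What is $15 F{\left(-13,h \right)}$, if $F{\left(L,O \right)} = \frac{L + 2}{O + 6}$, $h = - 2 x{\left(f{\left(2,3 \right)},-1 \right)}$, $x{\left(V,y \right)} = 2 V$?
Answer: $\frac{55}{6} \approx 9.1667$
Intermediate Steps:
$f{\left(s,g \right)} = 2 g$
$h = -24$ ($h = - 2 \cdot 2 \cdot 2 \cdot 3 = - 2 \cdot 2 \cdot 6 = \left(-2\right) 12 = -24$)
$F{\left(L,O \right)} = \frac{2 + L}{6 + O}$
$15 F{\left(-13,h \right)} = 15 \frac{2 - 13}{6 - 24} = 15 \frac{1}{-18} \left(-11\right) = 15 \left(\left(- \frac{1}{18}\right) \left(-11\right)\right) = 15 \cdot \frac{11}{18} = \frac{55}{6}$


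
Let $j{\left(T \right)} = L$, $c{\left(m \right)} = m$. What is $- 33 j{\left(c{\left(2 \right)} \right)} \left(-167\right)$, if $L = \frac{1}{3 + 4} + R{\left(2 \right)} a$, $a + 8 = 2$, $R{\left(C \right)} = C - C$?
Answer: $\frac{5511}{7} \approx 787.29$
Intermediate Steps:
$R{\left(C \right)} = 0$
$a = -6$ ($a = -8 + 2 = -6$)
$L = \frac{1}{7}$ ($L = \frac{1}{3 + 4} + 0 \left(-6\right) = \frac{1}{7} + 0 = \frac{1}{7} \approx 0.14286$)
$j{\left(T \right)} = \frac{1}{7}$
$- 33 j{\left(c{\left(2 \right)} \right)} \left(-167\right) = \left(-33\right) \frac{1}{7} \left(-167\right) = \left(- \frac{33}{7}\right) \left(-167\right) = \frac{5511}{7}$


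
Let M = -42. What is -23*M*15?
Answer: 14490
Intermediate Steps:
-23*M*15 = -23*(-42)*15 = 966*15 = 14490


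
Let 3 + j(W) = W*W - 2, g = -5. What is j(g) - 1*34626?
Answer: -34606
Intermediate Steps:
j(W) = -5 + W² (j(W) = -3 + (W*W - 2) = -3 + (W² - 2) = -3 + (-2 + W²) = -5 + W²)
j(g) - 1*34626 = (-5 + (-5)²) - 1*34626 = (-5 + 25) - 34626 = 20 - 34626 = -34606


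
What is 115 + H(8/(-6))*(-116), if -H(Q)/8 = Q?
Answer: -3367/3 ≈ -1122.3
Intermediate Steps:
H(Q) = -8*Q
115 + H(8/(-6))*(-116) = 115 - 64/(-6)*(-116) = 115 - 64*(-1)/6*(-116) = 115 - 8*(-4/3)*(-116) = 115 + (32/3)*(-116) = 115 - 3712/3 = -3367/3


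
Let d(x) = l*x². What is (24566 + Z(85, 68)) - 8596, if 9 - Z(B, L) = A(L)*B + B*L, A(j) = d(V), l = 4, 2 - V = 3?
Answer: 9859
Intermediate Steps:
V = -1 (V = 2 - 1*3 = 2 - 3 = -1)
d(x) = 4*x²
A(j) = 4 (A(j) = 4*(-1)² = 4*1 = 4)
Z(B, L) = 9 - 4*B - B*L (Z(B, L) = 9 - (4*B + B*L) = 9 + (-4*B - B*L) = 9 - 4*B - B*L)
(24566 + Z(85, 68)) - 8596 = (24566 + (9 - 4*85 - 1*85*68)) - 8596 = (24566 + (9 - 340 - 5780)) - 8596 = (24566 - 6111) - 8596 = 18455 - 8596 = 9859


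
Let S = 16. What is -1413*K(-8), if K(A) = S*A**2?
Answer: -1446912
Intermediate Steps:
K(A) = 16*A**2
-1413*K(-8) = -22608*(-8)**2 = -22608*64 = -1413*1024 = -1446912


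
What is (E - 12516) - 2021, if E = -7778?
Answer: -22315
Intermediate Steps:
(E - 12516) - 2021 = (-7778 - 12516) - 2021 = -20294 - 2021 = -22315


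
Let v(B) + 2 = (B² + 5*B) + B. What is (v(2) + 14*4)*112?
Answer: 7840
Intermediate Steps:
v(B) = -2 + B² + 6*B (v(B) = -2 + ((B² + 5*B) + B) = -2 + (B² + 6*B) = -2 + B² + 6*B)
(v(2) + 14*4)*112 = ((-2 + 2² + 6*2) + 14*4)*112 = ((-2 + 4 + 12) + 56)*112 = (14 + 56)*112 = 70*112 = 7840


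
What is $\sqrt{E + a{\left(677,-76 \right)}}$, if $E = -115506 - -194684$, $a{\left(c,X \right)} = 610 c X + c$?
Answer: $i \sqrt{31305865} \approx 5595.2 i$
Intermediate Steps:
$a{\left(c,X \right)} = c + 610 X c$ ($a{\left(c,X \right)} = 610 X c + c = c + 610 X c$)
$E = 79178$ ($E = -115506 + 194684 = 79178$)
$\sqrt{E + a{\left(677,-76 \right)}} = \sqrt{79178 + 677 \left(1 + 610 \left(-76\right)\right)} = \sqrt{79178 + 677 \left(1 - 46360\right)} = \sqrt{79178 + 677 \left(-46359\right)} = \sqrt{79178 - 31385043} = \sqrt{-31305865} = i \sqrt{31305865}$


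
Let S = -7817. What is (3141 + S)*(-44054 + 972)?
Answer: 201451432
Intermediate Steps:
(3141 + S)*(-44054 + 972) = (3141 - 7817)*(-44054 + 972) = -4676*(-43082) = 201451432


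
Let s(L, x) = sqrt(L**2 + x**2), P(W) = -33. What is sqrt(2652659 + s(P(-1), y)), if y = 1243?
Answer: sqrt(2652659 + 11*sqrt(12778)) ≈ 1629.1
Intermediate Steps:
sqrt(2652659 + s(P(-1), y)) = sqrt(2652659 + sqrt((-33)**2 + 1243**2)) = sqrt(2652659 + sqrt(1089 + 1545049)) = sqrt(2652659 + sqrt(1546138)) = sqrt(2652659 + 11*sqrt(12778))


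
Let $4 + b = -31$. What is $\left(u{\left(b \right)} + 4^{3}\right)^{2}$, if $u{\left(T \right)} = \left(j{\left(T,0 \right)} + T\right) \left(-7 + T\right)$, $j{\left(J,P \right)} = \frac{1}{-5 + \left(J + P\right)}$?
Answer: $\frac{942551401}{400} \approx 2.3564 \cdot 10^{6}$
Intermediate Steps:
$b = -35$ ($b = -4 - 31 = -35$)
$j{\left(J,P \right)} = \frac{1}{-5 + J + P}$
$u{\left(T \right)} = \left(-7 + T\right) \left(T + \frac{1}{-5 + T}\right)$ ($u{\left(T \right)} = \left(\frac{1}{-5 + T + 0} + T\right) \left(-7 + T\right) = \left(\frac{1}{-5 + T} + T\right) \left(-7 + T\right) = \left(T + \frac{1}{-5 + T}\right) \left(-7 + T\right) = \left(-7 + T\right) \left(T + \frac{1}{-5 + T}\right)$)
$\left(u{\left(b \right)} + 4^{3}\right)^{2} = \left(\frac{-7 - 35 - 35 \left(-7 - 35\right) \left(-5 - 35\right)}{-5 - 35} + 4^{3}\right)^{2} = \left(\frac{-7 - 35 - \left(-1470\right) \left(-40\right)}{-40} + 64\right)^{2} = \left(- \frac{-7 - 35 - 58800}{40} + 64\right)^{2} = \left(\left(- \frac{1}{40}\right) \left(-58842\right) + 64\right)^{2} = \left(\frac{29421}{20} + 64\right)^{2} = \left(\frac{30701}{20}\right)^{2} = \frac{942551401}{400}$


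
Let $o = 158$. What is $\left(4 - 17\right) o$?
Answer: $-2054$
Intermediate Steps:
$\left(4 - 17\right) o = \left(4 - 17\right) 158 = \left(-13\right) 158 = -2054$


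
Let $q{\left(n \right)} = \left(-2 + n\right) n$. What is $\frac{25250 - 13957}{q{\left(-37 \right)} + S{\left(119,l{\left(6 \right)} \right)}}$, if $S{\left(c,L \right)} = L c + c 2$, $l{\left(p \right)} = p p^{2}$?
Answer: $\frac{11293}{27385} \approx 0.41238$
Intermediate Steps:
$q{\left(n \right)} = n \left(-2 + n\right)$
$l{\left(p \right)} = p^{3}$
$S{\left(c,L \right)} = 2 c + L c$ ($S{\left(c,L \right)} = L c + 2 c = 2 c + L c$)
$\frac{25250 - 13957}{q{\left(-37 \right)} + S{\left(119,l{\left(6 \right)} \right)}} = \frac{25250 - 13957}{- 37 \left(-2 - 37\right) + 119 \left(2 + 6^{3}\right)} = \frac{11293}{\left(-37\right) \left(-39\right) + 119 \left(2 + 216\right)} = \frac{11293}{1443 + 119 \cdot 218} = \frac{11293}{1443 + 25942} = \frac{11293}{27385}$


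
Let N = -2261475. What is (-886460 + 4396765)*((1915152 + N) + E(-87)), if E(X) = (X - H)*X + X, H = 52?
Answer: -1173554636685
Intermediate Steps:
E(X) = X + X*(-52 + X) (E(X) = (X - 1*52)*X + X = (X - 52)*X + X = (-52 + X)*X + X = X*(-52 + X) + X = X + X*(-52 + X))
(-886460 + 4396765)*((1915152 + N) + E(-87)) = (-886460 + 4396765)*((1915152 - 2261475) - 87*(-51 - 87)) = 3510305*(-346323 - 87*(-138)) = 3510305*(-346323 + 12006) = 3510305*(-334317) = -1173554636685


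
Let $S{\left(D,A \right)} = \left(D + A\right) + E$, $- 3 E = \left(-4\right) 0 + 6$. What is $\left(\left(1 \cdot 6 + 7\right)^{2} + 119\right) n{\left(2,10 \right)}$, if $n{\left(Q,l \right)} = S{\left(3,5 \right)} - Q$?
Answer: $1152$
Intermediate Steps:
$E = -2$ ($E = - \frac{\left(-4\right) 0 + 6}{3} = - \frac{0 + 6}{3} = \left(- \frac{1}{3}\right) 6 = -2$)
$S{\left(D,A \right)} = -2 + A + D$ ($S{\left(D,A \right)} = \left(D + A\right) - 2 = \left(A + D\right) - 2 = -2 + A + D$)
$n{\left(Q,l \right)} = 6 - Q$ ($n{\left(Q,l \right)} = \left(-2 + 5 + 3\right) - Q = 6 - Q$)
$\left(\left(1 \cdot 6 + 7\right)^{2} + 119\right) n{\left(2,10 \right)} = \left(\left(1 \cdot 6 + 7\right)^{2} + 119\right) \left(6 - 2\right) = \left(\left(6 + 7\right)^{2} + 119\right) \left(6 - 2\right) = \left(13^{2} + 119\right) 4 = \left(169 + 119\right) 4 = 288 \cdot 4 = 1152$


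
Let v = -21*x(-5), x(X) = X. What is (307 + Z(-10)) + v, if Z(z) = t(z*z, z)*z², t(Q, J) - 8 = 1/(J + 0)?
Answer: 1202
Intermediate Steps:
t(Q, J) = 8 + 1/J (t(Q, J) = 8 + 1/(J + 0) = 8 + 1/J)
v = 105 (v = -21*(-5) = 105)
Z(z) = z²*(8 + 1/z) (Z(z) = (8 + 1/z)*z² = z²*(8 + 1/z))
(307 + Z(-10)) + v = (307 - 10*(1 + 8*(-10))) + 105 = (307 - 10*(1 - 80)) + 105 = (307 - 10*(-79)) + 105 = (307 + 790) + 105 = 1097 + 105 = 1202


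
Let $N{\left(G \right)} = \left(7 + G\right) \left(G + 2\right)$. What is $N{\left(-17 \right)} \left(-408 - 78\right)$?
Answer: $-72900$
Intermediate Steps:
$N{\left(G \right)} = \left(2 + G\right) \left(7 + G\right)$ ($N{\left(G \right)} = \left(7 + G\right) \left(2 + G\right) = \left(2 + G\right) \left(7 + G\right)$)
$N{\left(-17 \right)} \left(-408 - 78\right) = \left(14 + \left(-17\right)^{2} + 9 \left(-17\right)\right) \left(-408 - 78\right) = \left(14 + 289 - 153\right) \left(-486\right) = 150 \left(-486\right) = -72900$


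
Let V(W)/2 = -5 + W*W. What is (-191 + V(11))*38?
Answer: 1558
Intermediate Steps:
V(W) = -10 + 2*W² (V(W) = 2*(-5 + W*W) = 2*(-5 + W²) = -10 + 2*W²)
(-191 + V(11))*38 = (-191 + (-10 + 2*11²))*38 = (-191 + (-10 + 2*121))*38 = (-191 + (-10 + 242))*38 = (-191 + 232)*38 = 41*38 = 1558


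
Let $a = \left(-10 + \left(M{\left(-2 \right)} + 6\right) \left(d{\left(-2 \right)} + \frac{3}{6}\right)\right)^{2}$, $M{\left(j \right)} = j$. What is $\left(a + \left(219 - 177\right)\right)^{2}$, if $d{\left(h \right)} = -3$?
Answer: $195364$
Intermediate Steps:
$a = 400$ ($a = \left(-10 + \left(-2 + 6\right) \left(-3 + \frac{3}{6}\right)\right)^{2} = \left(-10 + 4 \left(-3 + 3 \cdot \frac{1}{6}\right)\right)^{2} = \left(-10 + 4 \left(-3 + \frac{1}{2}\right)\right)^{2} = \left(-10 + 4 \left(- \frac{5}{2}\right)\right)^{2} = \left(-10 - 10\right)^{2} = \left(-20\right)^{2} = 400$)
$\left(a + \left(219 - 177\right)\right)^{2} = \left(400 + \left(219 - 177\right)\right)^{2} = \left(400 + 42\right)^{2} = 442^{2} = 195364$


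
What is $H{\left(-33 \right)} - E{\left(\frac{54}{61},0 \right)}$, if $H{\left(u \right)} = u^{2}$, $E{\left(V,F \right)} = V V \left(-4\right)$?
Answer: $\frac{4063833}{3721} \approx 1092.1$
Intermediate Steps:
$E{\left(V,F \right)} = - 4 V^{2}$ ($E{\left(V,F \right)} = V^{2} \left(-4\right) = - 4 V^{2}$)
$H{\left(-33 \right)} - E{\left(\frac{54}{61},0 \right)} = \left(-33\right)^{2} - - 4 \left(\frac{54}{61}\right)^{2} = 1089 - - 4 \left(54 \cdot \frac{1}{61}\right)^{2} = 1089 - - 4 \left(\frac{54}{61}\right)^{2} = 1089 - \left(-4\right) \frac{2916}{3721} = 1089 - - \frac{11664}{3721} = 1089 + \frac{11664}{3721} = \frac{4063833}{3721}$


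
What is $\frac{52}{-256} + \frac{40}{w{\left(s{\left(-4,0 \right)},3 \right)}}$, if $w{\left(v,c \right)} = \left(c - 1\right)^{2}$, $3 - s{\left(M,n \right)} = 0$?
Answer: $\frac{627}{64} \approx 9.7969$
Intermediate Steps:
$s{\left(M,n \right)} = 3$ ($s{\left(M,n \right)} = 3 - 0 = 3 + 0 = 3$)
$w{\left(v,c \right)} = \left(-1 + c\right)^{2}$ ($w{\left(v,c \right)} = \left(c - 1\right)^{2} = \left(-1 + c\right)^{2}$)
$\frac{52}{-256} + \frac{40}{w{\left(s{\left(-4,0 \right)},3 \right)}} = \frac{52}{-256} + \frac{40}{\left(-1 + 3\right)^{2}} = 52 \left(- \frac{1}{256}\right) + \frac{40}{2^{2}} = - \frac{13}{64} + \frac{40}{4} = - \frac{13}{64} + 40 \cdot \frac{1}{4} = - \frac{13}{64} + 10 = \frac{627}{64}$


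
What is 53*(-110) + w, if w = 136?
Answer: -5694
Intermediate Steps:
53*(-110) + w = 53*(-110) + 136 = -5830 + 136 = -5694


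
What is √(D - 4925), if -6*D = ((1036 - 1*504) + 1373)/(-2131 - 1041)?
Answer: I*√49552294090/3172 ≈ 70.178*I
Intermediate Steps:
D = 635/6344 (D = -((1036 - 1*504) + 1373)/(6*(-2131 - 1041)) = -((1036 - 504) + 1373)/(6*(-3172)) = -(532 + 1373)*(-1)/(6*3172) = -635*(-1)/(2*3172) = -⅙*(-1905/3172) = 635/6344 ≈ 0.10009)
√(D - 4925) = √(635/6344 - 4925) = √(-31243565/6344) = I*√49552294090/3172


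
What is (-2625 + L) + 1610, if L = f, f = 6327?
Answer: 5312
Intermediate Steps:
L = 6327
(-2625 + L) + 1610 = (-2625 + 6327) + 1610 = 3702 + 1610 = 5312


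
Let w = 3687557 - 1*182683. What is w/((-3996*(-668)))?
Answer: 1752437/1334664 ≈ 1.3130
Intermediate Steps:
w = 3504874 (w = 3687557 - 182683 = 3504874)
w/((-3996*(-668))) = 3504874/((-3996*(-668))) = 3504874/2669328 = 3504874*(1/2669328) = 1752437/1334664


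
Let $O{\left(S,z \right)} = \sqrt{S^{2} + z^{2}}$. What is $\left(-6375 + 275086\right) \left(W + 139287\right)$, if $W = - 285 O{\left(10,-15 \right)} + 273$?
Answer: $37501307160 - 382913175 \sqrt{13} \approx 3.6121 \cdot 10^{10}$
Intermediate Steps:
$W = 273 - 1425 \sqrt{13}$ ($W = - 285 \sqrt{10^{2} + \left(-15\right)^{2}} + 273 = - 285 \sqrt{100 + 225} + 273 = - 285 \sqrt{325} + 273 = - 285 \cdot 5 \sqrt{13} + 273 = - 1425 \sqrt{13} + 273 = 273 - 1425 \sqrt{13} \approx -4864.9$)
$\left(-6375 + 275086\right) \left(W + 139287\right) = \left(-6375 + 275086\right) \left(\left(273 - 1425 \sqrt{13}\right) + 139287\right) = 268711 \left(139560 - 1425 \sqrt{13}\right) = 37501307160 - 382913175 \sqrt{13}$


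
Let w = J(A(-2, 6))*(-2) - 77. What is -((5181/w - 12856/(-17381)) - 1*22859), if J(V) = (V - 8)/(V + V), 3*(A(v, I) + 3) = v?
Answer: 16733745317/730002 ≈ 22923.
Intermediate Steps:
A(v, I) = -3 + v/3
J(V) = (-8 + V)/(2*V) (J(V) = (-8 + V)/((2*V)) = (-8 + V)*(1/(2*V)) = (-8 + V)/(2*V))
w = -882/11 (w = ((-8 + (-3 + (1/3)*(-2)))/(2*(-3 + (1/3)*(-2))))*(-2) - 77 = ((-8 + (-3 - 2/3))/(2*(-3 - 2/3)))*(-2) - 77 = ((-8 - 11/3)/(2*(-11/3)))*(-2) - 77 = ((1/2)*(-3/11)*(-35/3))*(-2) - 77 = (35/22)*(-2) - 77 = -35/11 - 77 = -882/11 ≈ -80.182)
-((5181/w - 12856/(-17381)) - 1*22859) = -((5181/(-882/11) - 12856/(-17381)) - 1*22859) = -((5181*(-11/882) - 12856*(-1/17381)) - 22859) = -((-18997/294 + 12856/17381) - 22859) = -(-46629599/730002 - 22859) = -1*(-16733745317/730002) = 16733745317/730002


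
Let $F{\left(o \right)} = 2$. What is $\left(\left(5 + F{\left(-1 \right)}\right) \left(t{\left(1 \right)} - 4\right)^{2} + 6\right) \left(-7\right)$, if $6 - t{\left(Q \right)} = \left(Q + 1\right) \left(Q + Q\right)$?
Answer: $-238$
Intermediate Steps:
$t{\left(Q \right)} = 6 - 2 Q \left(1 + Q\right)$ ($t{\left(Q \right)} = 6 - \left(Q + 1\right) \left(Q + Q\right) = 6 - \left(1 + Q\right) 2 Q = 6 - 2 Q \left(1 + Q\right)$)
$\left(\left(5 + F{\left(-1 \right)}\right) \left(t{\left(1 \right)} - 4\right)^{2} + 6\right) \left(-7\right) = \left(\left(5 + 2\right) \left(\left(6 - 2 - 2 \cdot 1^{2}\right) - 4\right)^{2} + 6\right) \left(-7\right) = \left(7 \left(\left(6 - 2 - 2\right) - 4\right)^{2} + 6\right) \left(-7\right) = \left(7 \left(2 - 4\right)^{2} + 6\right) \left(-7\right) = \left(7 \left(-2\right)^{2} + 6\right) \left(-7\right) = \left(7 \cdot 4 + 6\right) \left(-7\right) = \left(28 + 6\right) \left(-7\right) = 34 \left(-7\right) = -238$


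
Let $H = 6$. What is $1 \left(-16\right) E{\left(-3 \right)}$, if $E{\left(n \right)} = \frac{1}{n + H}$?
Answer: $- \frac{16}{3} \approx -5.3333$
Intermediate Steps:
$E{\left(n \right)} = \frac{1}{6 + n}$ ($E{\left(n \right)} = \frac{1}{n + 6} = \frac{1}{6 + n}$)
$1 \left(-16\right) E{\left(-3 \right)} = \frac{1 \left(-16\right)}{6 - 3} = - \frac{16}{3}$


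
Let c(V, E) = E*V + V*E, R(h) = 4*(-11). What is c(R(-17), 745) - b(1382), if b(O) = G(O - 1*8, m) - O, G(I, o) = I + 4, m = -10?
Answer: -65556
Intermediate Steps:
R(h) = -44
G(I, o) = 4 + I
b(O) = -4 (b(O) = (4 + (O - 1*8)) - O = (4 + (O - 8)) - O = (4 + (-8 + O)) - O = (-4 + O) - O = -4)
c(V, E) = 2*E*V (c(V, E) = E*V + E*V = 2*E*V)
c(R(-17), 745) - b(1382) = 2*745*(-44) - 1*(-4) = -65560 + 4 = -65556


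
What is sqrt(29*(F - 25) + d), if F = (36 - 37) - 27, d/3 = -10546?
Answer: 5*I*sqrt(1327) ≈ 182.14*I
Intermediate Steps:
d = -31638 (d = 3*(-10546) = -31638)
F = -28 (F = -1 - 27 = -28)
sqrt(29*(F - 25) + d) = sqrt(29*(-28 - 25) - 31638) = sqrt(29*(-53) - 31638) = sqrt(-1537 - 31638) = sqrt(-33175) = 5*I*sqrt(1327)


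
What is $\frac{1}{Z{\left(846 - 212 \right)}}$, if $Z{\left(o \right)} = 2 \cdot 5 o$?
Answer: $\frac{1}{6340} \approx 0.00015773$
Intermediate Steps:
$Z{\left(o \right)} = 10 o$
$\frac{1}{Z{\left(846 - 212 \right)}} = \frac{1}{10 \left(846 - 212\right)} = \frac{1}{10 \cdot 634} = \frac{1}{6340}$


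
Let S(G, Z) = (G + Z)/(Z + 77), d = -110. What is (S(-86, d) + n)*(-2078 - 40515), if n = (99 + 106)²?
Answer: -59077385453/33 ≈ -1.7902e+9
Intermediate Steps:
S(G, Z) = (G + Z)/(77 + Z)
n = 42025 (n = 205² = 42025)
(S(-86, d) + n)*(-2078 - 40515) = ((-86 - 110)/(77 - 110) + 42025)*(-2078 - 40515) = (-196/(-33) + 42025)*(-42593) = (-1/33*(-196) + 42025)*(-42593) = (196/33 + 42025)*(-42593) = (1387021/33)*(-42593) = -59077385453/33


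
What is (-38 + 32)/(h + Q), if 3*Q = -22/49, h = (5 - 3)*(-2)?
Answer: 441/305 ≈ 1.4459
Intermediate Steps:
h = -4 (h = 2*(-2) = -4)
Q = -22/147 (Q = (-22/49)/3 = (-1*22/49)/3 = (1/3)*(-22/49) = -22/147 ≈ -0.14966)
(-38 + 32)/(h + Q) = (-38 + 32)/(-4 - 22/147) = -6/(-610/147) = -147/610*(-6) = 441/305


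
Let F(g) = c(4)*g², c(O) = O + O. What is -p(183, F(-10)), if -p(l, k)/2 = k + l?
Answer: 1966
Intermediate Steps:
c(O) = 2*O
F(g) = 8*g² (F(g) = (2*4)*g² = 8*g²)
p(l, k) = -2*k - 2*l (p(l, k) = -2*(k + l) = -2*k - 2*l)
-p(183, F(-10)) = -(-16*(-10)² - 2*183) = -(-16*100 - 366) = -(-2*800 - 366) = -(-1600 - 366) = -1*(-1966) = 1966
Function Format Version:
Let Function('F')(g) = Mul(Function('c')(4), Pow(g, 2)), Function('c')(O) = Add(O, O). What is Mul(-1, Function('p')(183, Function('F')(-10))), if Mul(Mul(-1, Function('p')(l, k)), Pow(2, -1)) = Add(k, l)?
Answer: 1966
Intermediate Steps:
Function('c')(O) = Mul(2, O)
Function('F')(g) = Mul(8, Pow(g, 2)) (Function('F')(g) = Mul(Mul(2, 4), Pow(g, 2)) = Mul(8, Pow(g, 2)))
Function('p')(l, k) = Add(Mul(-2, k), Mul(-2, l)) (Function('p')(l, k) = Mul(-2, Add(k, l)) = Add(Mul(-2, k), Mul(-2, l)))
Mul(-1, Function('p')(183, Function('F')(-10))) = Mul(-1, Add(Mul(-2, Mul(8, Pow(-10, 2))), Mul(-2, 183))) = Mul(-1, Add(Mul(-2, Mul(8, 100)), -366)) = Mul(-1, Add(Mul(-2, 800), -366)) = Mul(-1, Add(-1600, -366)) = Mul(-1, -1966) = 1966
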